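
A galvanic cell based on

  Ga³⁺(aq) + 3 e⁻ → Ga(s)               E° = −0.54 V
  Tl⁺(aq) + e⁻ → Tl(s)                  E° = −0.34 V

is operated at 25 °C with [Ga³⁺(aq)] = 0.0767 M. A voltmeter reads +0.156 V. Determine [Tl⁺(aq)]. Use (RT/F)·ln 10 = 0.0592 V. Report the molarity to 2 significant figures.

With Tl⁺/Tl at the cathode and Ga³⁺/Ga at the anode, E°cell = −0.34 − (−0.54) = +0.20 V (n = 3).
From the Nernst equation, log Q = n(E° − E)/0.0592 = 3·(+0.20 − (+0.156))/0.0592 = 2.230.
Balancing electrons gives 3 Tl⁺(aq) + Ga(s) → 3 Tl(s) + Ga³⁺(aq); thus Q = [Ga³⁺(aq)] / [Tl⁺(aq)]^3.
Substituting the known concentrations and solving, log [Tl⁺(aq)] = −1.115 and [Tl⁺(aq)] = 0.077 M.

0.077 M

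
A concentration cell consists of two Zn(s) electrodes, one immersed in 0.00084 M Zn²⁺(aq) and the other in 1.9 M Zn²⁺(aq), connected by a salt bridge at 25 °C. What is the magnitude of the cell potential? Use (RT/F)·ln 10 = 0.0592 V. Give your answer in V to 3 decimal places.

For a concentration cell E°cell = 0, since both electrodes use the same couple.
The compartment with the higher Zn²⁺(aq) concentration (1.9 M) acts as the cathode; ions are reduced there and produced at the dilute (0.00084 M) anode.
With n = 2, Ecell = −(0.0592/2)·log([dilute]/[conc]) = −(0.0592/2)·log(0.00084/1.9) = +0.099 V.

0.099 V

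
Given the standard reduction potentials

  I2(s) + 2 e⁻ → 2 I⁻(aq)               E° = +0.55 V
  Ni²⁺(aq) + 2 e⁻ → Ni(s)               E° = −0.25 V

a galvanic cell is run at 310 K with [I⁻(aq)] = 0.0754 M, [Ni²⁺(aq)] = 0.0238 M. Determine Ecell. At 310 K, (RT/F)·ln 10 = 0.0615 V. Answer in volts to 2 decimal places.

The I₂/I⁻ couple has the more positive E°, so it is the cathode; Ni²⁺/Ni is the anode.
E°cell = +0.55 − (−0.25) = +0.80 V, with n = 2 electrons transferred.
The balanced reaction is I2(s) + Ni(s) → 2 I⁻(aq) + Ni²⁺(aq), so Q = [I⁻(aq)]^2·[Ni²⁺(aq)] = 0.000135 and log Q = −3.869.
Applying E = E° − (RT ln10/nF)·log Q gives +0.80 − (0.0615/2)(−3.869) = +0.92 V.

+0.92 V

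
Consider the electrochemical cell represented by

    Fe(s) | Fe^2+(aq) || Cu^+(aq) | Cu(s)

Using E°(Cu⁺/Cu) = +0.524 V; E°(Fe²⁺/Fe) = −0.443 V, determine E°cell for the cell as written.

+0.967 V

By convention the left-hand electrode in cell notation is the anode (oxidation) and the right-hand electrode is the cathode (reduction).
E°cell = E°(right) − E°(left) = +0.524 − (−0.443) = +0.967 V.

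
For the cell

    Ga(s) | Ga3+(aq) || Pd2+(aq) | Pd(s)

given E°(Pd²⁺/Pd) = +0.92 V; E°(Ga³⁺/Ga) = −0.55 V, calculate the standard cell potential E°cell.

By convention the left-hand electrode in cell notation is the anode (oxidation) and the right-hand electrode is the cathode (reduction).
E°cell = E°(right) − E°(left) = +0.92 − (−0.55) = +1.47 V.

+1.47 V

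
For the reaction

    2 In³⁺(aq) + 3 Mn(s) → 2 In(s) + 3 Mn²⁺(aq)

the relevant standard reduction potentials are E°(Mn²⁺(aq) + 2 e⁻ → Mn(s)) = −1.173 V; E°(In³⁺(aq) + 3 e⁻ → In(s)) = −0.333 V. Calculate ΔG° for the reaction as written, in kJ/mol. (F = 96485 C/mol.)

In the reaction as written In³⁺(aq) is reduced, so the In³⁺/In couple is the cathode and Mn²⁺/Mn is the anode.
E°cell = −0.333 − (−1.173) = +0.840 V; balancing electrons gives n = 6.
ΔG° = −nFE°cell = −(6)(96485)(+0.840) J/mol = −486 kJ/mol.

−486 kJ/mol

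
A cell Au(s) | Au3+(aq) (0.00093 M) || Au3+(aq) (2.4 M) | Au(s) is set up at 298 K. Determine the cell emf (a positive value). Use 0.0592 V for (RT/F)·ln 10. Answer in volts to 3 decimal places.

For a concentration cell E°cell = 0, since both electrodes use the same couple.
The compartment with the higher Au3+(aq) concentration (2.4 M) acts as the cathode; ions are reduced there and produced at the dilute (0.00093 M) anode.
With n = 3, Ecell = −(0.0592/3)·log([dilute]/[conc]) = −(0.0592/3)·log(0.00093/2.4) = +0.067 V.

0.067 V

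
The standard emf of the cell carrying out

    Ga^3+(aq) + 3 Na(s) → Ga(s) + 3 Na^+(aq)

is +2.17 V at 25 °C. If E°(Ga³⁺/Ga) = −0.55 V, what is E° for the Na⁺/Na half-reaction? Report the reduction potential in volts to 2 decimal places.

In the reaction as written the Ga³⁺/Ga couple is reduced (cathode) and Na⁺/Na is oxidized (anode), so E°cell = E°(Ga³⁺/Ga) − E°(Na⁺/Na).
E°(Na⁺/Na) = E°(cathode) − E°cell = −0.55 − (+2.17) = −2.72 V.

−2.72 V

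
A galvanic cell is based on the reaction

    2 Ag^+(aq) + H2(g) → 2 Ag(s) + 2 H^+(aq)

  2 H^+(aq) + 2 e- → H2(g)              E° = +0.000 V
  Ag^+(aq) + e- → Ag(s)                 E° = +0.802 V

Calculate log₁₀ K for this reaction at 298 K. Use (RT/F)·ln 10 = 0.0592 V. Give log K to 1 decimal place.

log K = 27.1

The Ag⁺/Ag couple is reduced (cathode); E°cell = +0.802 − (+0.000) = +0.802 V with n = 2.
At equilibrium E = 0, so log K = nE°cell / 0.0592 = (2)(+0.802) / 0.0592 = 27.1.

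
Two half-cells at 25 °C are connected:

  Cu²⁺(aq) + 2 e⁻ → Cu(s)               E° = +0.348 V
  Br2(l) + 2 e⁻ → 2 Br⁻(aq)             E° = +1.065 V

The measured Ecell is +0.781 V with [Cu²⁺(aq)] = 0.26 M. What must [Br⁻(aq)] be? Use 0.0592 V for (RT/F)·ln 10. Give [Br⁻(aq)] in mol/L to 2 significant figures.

0.16 M

The Br₂/Br⁻ couple has the larger reduction potential, so it is the cathode: E°cell = +1.065 − (+0.348) = +0.717 V and n = 2.
Since E = E° − (0.0592/n)·log Q, log Q = n(E° − E)/0.0592 = −2.162.
The balanced reaction is Br2(l) + Cu(s) → 2 Br⁻(aq) + Cu²⁺(aq), so Q = [Br⁻(aq)]^2·[Cu²⁺(aq)].
Solving for the unknown gives log [Br⁻(aq)] = −0.788, so [Br⁻(aq)] ≈ 0.16 M.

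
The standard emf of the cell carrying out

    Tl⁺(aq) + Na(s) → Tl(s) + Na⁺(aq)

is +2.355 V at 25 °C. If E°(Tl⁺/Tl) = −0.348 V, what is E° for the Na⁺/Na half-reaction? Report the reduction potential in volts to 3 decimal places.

−2.703 V

In the reaction as written the Tl⁺/Tl couple is reduced (cathode) and Na⁺/Na is oxidized (anode), so E°cell = E°(Tl⁺/Tl) − E°(Na⁺/Na).
E°(Na⁺/Na) = E°(cathode) − E°cell = −0.348 − (+2.355) = −2.703 V.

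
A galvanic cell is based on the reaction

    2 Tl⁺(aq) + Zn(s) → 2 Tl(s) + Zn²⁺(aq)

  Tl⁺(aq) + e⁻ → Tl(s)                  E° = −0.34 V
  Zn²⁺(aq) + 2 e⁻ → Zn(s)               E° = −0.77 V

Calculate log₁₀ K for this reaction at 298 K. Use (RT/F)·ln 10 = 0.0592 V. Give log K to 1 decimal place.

The Tl⁺/Tl couple is reduced (cathode); E°cell = −0.34 − (−0.77) = +0.43 V with n = 2.
At equilibrium E = 0, so log K = nE°cell / 0.0592 = (2)(+0.43) / 0.0592 = 14.5.

log K = 14.5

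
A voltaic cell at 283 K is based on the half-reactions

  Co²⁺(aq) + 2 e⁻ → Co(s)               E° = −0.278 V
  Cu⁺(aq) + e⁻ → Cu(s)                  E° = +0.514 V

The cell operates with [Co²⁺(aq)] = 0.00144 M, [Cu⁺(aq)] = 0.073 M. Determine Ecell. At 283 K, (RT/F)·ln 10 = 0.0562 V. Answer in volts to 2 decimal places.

+0.81 V

Since E°(Cu⁺/Cu) > E°(Co²⁺/Co), Cu⁺/Cu serves as the cathode.
E°cell = E°cat − E°an = +0.514 − (−0.278) = +0.792 V; n = 2.
The balanced reaction is 2 Cu⁺(aq) + Co(s) → 2 Cu(s) + Co²⁺(aq), so Q = [Co²⁺(aq)] / [Cu⁺(aq)]^2 = 0.27 and log Q = −0.568.
By the Nernst equation, E = +0.792 − (0.0562/2)·(−0.568) = +0.81 V.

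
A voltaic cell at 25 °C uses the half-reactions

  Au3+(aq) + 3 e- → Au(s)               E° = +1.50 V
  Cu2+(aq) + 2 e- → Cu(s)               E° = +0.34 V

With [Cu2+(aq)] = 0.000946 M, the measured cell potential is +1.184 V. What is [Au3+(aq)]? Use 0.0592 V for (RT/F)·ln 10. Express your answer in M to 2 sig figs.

0.00048 M

The Au³⁺/Au couple has the larger reduction potential, so it is the cathode: E°cell = +1.50 − (+0.34) = +1.16 V and n = 6.
Since E = E° − (0.0592/n)·log Q, log Q = n(E° − E)/0.0592 = −2.432.
The balanced reaction is 2 Au3+(aq) + 3 Cu(s) → 2 Au(s) + 3 Cu2+(aq), so Q = [Cu2+(aq)]^3 / [Au3+(aq)]^2.
Isolating [Au3+(aq)] in Q = 10^{−2.432} yields log [Au3+(aq)] = −3.320, i.e. 0.00048 M.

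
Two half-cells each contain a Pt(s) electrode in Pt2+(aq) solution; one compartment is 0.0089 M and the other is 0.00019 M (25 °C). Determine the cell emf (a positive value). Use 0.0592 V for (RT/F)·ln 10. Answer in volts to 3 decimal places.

For a concentration cell E°cell = 0, since both electrodes use the same couple.
The compartment with the higher Pt2+(aq) concentration (0.0089 M) acts as the cathode; ions are reduced there and produced at the dilute (0.00019 M) anode.
With n = 2, Ecell = −(0.0592/2)·log([dilute]/[conc]) = −(0.0592/2)·log(0.00019/0.0089) = +0.049 V.

0.049 V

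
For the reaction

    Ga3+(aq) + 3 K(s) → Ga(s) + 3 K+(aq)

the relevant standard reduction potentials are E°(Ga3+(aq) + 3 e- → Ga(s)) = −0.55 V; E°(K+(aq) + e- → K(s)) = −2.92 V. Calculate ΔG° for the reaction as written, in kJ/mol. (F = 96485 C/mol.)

−686 kJ/mol

In the reaction as written Ga3+(aq) is reduced, so the Ga³⁺/Ga couple is the cathode and K⁺/K is the anode.
E°cell = −0.55 − (−2.92) = +2.37 V; balancing electrons gives n = 3.
ΔG° = −nFE°cell = −(3)(96485)(+2.37) J/mol = −686 kJ/mol.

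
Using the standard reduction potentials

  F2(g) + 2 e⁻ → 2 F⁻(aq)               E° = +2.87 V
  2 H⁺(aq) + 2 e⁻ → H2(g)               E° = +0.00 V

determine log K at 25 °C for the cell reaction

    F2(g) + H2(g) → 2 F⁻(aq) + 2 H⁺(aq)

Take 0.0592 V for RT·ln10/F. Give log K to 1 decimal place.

The F₂/F⁻ couple is reduced (cathode); E°cell = +2.87 − (+0.00) = +2.87 V with n = 2.
At equilibrium E = 0, so log K = nE°cell / 0.0592 = (2)(+2.87) / 0.0592 = 97.0.

log K = 97.0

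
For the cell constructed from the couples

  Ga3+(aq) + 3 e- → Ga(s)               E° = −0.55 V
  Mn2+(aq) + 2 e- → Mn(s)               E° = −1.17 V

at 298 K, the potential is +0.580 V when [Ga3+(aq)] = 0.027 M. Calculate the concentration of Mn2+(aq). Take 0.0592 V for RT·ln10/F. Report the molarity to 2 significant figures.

The Ga³⁺/Ga couple has the larger reduction potential, so it is the cathode: E°cell = −0.55 − (−1.17) = +0.62 V and n = 6.
From the Nernst equation, log Q = n(E° − E)/0.0592 = 6·(+0.62 − (+0.580))/0.0592 = 4.054.
Balancing electrons gives 2 Ga3+(aq) + 3 Mn(s) → 2 Ga(s) + 3 Mn2+(aq); thus Q = [Mn2+(aq)]^3 / [Ga3+(aq)]^2.
Solving for the unknown gives log [Mn2+(aq)] = 0.306, so [Mn2+(aq)] ≈ 2.0 M.

2.0 M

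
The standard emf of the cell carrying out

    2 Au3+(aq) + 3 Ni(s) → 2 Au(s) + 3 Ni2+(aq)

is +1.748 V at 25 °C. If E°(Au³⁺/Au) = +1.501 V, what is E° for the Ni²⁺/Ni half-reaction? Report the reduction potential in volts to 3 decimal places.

−0.247 V

In the reaction as written the Au³⁺/Au couple is reduced (cathode) and Ni²⁺/Ni is oxidized (anode), so E°cell = E°(Au³⁺/Au) − E°(Ni²⁺/Ni).
E°(Ni²⁺/Ni) = E°(cathode) − E°cell = +1.501 − (+1.748) = −0.247 V.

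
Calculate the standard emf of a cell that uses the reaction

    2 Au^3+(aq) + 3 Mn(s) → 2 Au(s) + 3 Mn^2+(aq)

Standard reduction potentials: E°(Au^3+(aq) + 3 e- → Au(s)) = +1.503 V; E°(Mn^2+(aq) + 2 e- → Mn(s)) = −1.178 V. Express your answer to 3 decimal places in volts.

+2.681 V

In the reaction as written, Au^3+(aq) is reduced (cathode) and Mn^2+(aq) is produced by oxidation at the anode.
E°cell = E°(cathode) − E°(anode) = +1.503 − (−1.178) = +2.681 V.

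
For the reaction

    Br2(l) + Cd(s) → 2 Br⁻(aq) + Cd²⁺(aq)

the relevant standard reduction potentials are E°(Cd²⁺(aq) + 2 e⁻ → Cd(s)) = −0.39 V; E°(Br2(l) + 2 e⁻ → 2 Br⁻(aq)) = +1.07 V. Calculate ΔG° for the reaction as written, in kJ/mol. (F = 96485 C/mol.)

−282 kJ/mol

In the reaction as written Br2(l) is reduced, so the Br₂/Br⁻ couple is the cathode and Cd²⁺/Cd is the anode.
E°cell = +1.07 − (−0.39) = +1.46 V; balancing electrons gives n = 2.
ΔG° = −nFE°cell = −(2)(96485)(+1.46) J/mol = −282 kJ/mol.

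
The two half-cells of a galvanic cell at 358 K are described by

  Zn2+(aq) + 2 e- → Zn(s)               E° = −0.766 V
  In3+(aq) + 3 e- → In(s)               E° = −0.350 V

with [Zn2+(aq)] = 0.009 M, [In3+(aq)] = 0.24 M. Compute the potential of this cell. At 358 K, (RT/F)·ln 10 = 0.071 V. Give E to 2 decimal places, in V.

In³⁺/In is reduced (cathode, E° = −0.350 V) and Zn²⁺/Zn is oxidized (anode).
The standard potential is −0.350 − (−0.766) = +0.416 V and the balanced reaction transfers n = 6 electrons.
The balanced reaction is 2 In3+(aq) + 3 Zn(s) → 2 In(s) + 3 Zn2+(aq), so Q = [Zn2+(aq)]^3 / [In3+(aq)]^2 = 1.27×10^−5 and log Q = −4.898.
E = E° − (0.071/n)·log Q = +0.416 − (0.071/6)(−4.898) = +0.47 V.

+0.47 V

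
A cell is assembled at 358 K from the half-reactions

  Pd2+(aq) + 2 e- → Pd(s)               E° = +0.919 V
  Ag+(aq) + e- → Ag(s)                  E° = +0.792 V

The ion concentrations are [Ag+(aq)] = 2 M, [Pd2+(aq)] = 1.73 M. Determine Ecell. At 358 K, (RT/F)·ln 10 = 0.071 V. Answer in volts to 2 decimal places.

+0.11 V

The Pd²⁺/Pd couple has the more positive E°, so it is the cathode; Ag⁺/Ag is the anode.
E°cell = E°cat − E°an = +0.919 − (+0.792) = +0.127 V; n = 2.
For the overall reaction Pd2+(aq) + 2 Ag(s) → Pd(s) + 2 Ag+(aq), Q = [Ag+(aq)]^2 / [Pd2+(aq)] = 2.31, giving log Q = 0.364.
Applying E = E° − (RT ln10/nF)·log Q gives +0.127 − (0.071/2)(0.364) = +0.11 V.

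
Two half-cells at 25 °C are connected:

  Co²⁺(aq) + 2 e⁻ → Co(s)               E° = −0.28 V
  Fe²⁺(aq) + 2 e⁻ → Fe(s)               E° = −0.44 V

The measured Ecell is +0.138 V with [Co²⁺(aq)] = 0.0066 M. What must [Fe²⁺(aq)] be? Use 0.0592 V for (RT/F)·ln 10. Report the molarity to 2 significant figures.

Co²⁺/Co is the cathode (higher E°); E°cell = −0.28 − (−0.44) = +0.16 V with n = 2.
Since E = E° − (0.0592/n)·log Q, log Q = n(E° − E)/0.0592 = 0.743.
For Co²⁺(aq) + Fe(s) → Co(s) + Fe²⁺(aq), the reaction quotient is Q = [Fe²⁺(aq)] / [Co²⁺(aq)].
Solving for the unknown gives log [Fe²⁺(aq)] = −1.437, so [Fe²⁺(aq)] ≈ 0.037 M.

0.037 M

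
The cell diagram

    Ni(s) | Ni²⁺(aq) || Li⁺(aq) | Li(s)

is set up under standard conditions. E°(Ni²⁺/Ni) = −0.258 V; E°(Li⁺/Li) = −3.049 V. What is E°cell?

−2.791 V

By convention the left-hand electrode in cell notation is the anode (oxidation) and the right-hand electrode is the cathode (reduction).
E°cell = E°(right) − E°(left) = −3.049 − (−0.258) = −2.791 V.
The negative sign shows that, as written, the cell would require an external voltage to drive the reaction.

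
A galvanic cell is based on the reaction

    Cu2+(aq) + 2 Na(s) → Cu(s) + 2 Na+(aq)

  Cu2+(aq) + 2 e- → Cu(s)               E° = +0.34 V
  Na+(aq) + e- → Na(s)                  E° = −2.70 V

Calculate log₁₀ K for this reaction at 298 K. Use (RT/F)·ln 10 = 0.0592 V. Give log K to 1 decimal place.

log K = 102.7

The Cu²⁺/Cu couple is reduced (cathode); E°cell = +0.34 − (−2.70) = +3.04 V with n = 2.
At equilibrium E = 0, so log K = nE°cell / 0.0592 = (2)(+3.04) / 0.0592 = 102.7.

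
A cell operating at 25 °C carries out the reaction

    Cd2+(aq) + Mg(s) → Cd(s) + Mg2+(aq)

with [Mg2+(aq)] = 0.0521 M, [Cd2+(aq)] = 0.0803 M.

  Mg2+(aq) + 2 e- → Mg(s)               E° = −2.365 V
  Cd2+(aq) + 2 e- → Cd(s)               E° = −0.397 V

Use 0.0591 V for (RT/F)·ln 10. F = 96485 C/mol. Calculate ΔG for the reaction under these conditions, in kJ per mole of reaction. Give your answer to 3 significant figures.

The standard cell potential is −0.397 − (−2.365) = +1.968 V, with n = 2 electrons in the balanced equation.
The reaction quotient is [Mg2+(aq)] / [Cd2+(aq)] = 0.649; by Nernst, E = +1.968 − (0.0591/2)(−0.188) = +1.9736 V.
Then ΔG = −nFE = −2 × 96485 × +1.9736 J/mol = −381 kJ/mol.

−381 kJ/mol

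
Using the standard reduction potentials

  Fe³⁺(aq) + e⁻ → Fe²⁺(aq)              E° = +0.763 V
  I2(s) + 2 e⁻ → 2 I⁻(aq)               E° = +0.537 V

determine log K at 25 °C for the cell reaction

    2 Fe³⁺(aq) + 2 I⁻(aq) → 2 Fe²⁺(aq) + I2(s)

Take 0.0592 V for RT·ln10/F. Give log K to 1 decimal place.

log K = 7.6

The Fe³⁺/Fe²⁺ couple is reduced (cathode); E°cell = +0.763 − (+0.537) = +0.226 V with n = 2.
At equilibrium E = 0, so log K = nE°cell / 0.0592 = (2)(+0.226) / 0.0592 = 7.6.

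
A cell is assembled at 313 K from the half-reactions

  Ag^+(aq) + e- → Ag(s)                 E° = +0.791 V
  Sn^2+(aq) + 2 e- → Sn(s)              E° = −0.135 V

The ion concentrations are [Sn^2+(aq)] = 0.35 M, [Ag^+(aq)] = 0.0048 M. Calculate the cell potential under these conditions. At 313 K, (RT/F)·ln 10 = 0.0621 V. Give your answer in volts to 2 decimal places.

Since E°(Ag⁺/Ag) > E°(Sn²⁺/Sn), Ag⁺/Ag serves as the cathode.
E°cell = E°cat − E°an = +0.791 − (−0.135) = +0.926 V; n = 2.
The balanced reaction is 2 Ag^+(aq) + Sn(s) → 2 Ag(s) + Sn^2+(aq), so Q = [Sn^2+(aq)] / [Ag^+(aq)]^2 = 1.52×10^4 and log Q = 4.182.
E = E° − (0.0621/n)·log Q = +0.926 − (0.0621/2)(4.182) = +0.80 V.

+0.80 V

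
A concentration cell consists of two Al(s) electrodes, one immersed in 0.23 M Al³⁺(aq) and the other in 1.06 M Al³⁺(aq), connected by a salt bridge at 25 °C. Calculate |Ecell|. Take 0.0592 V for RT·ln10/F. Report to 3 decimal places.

0.013 V

For a concentration cell E°cell = 0, since both electrodes use the same couple.
The compartment with the higher Al³⁺(aq) concentration (1.06 M) acts as the cathode; ions are reduced there and produced at the dilute (0.23 M) anode.
With n = 3, Ecell = −(0.0592/3)·log([dilute]/[conc]) = −(0.0592/3)·log(0.23/1.06) = +0.013 V.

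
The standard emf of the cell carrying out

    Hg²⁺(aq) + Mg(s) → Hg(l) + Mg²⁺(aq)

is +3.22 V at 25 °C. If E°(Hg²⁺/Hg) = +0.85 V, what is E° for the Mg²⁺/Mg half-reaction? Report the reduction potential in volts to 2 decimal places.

In the reaction as written the Hg²⁺/Hg couple is reduced (cathode) and Mg²⁺/Mg is oxidized (anode), so E°cell = E°(Hg²⁺/Hg) − E°(Mg²⁺/Mg).
E°(Mg²⁺/Mg) = E°(cathode) − E°cell = +0.85 − (+3.22) = −2.37 V.

−2.37 V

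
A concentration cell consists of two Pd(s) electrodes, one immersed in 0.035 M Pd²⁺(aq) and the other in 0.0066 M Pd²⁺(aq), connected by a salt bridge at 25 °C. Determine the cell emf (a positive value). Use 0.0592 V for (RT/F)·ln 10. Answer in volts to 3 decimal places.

For a concentration cell E°cell = 0, since both electrodes use the same couple.
The compartment with the higher Pd²⁺(aq) concentration (0.035 M) acts as the cathode; ions are reduced there and produced at the dilute (0.0066 M) anode.
With n = 2, Ecell = −(0.0592/2)·log([dilute]/[conc]) = −(0.0592/2)·log(0.0066/0.035) = +0.021 V.

0.021 V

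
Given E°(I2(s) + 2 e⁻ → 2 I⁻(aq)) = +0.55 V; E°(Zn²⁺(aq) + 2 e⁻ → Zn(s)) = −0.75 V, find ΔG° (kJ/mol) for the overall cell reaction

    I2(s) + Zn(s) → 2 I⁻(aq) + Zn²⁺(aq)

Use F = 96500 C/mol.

−251 kJ/mol

In the reaction as written I2(s) is reduced, so the I₂/I⁻ couple is the cathode and Zn²⁺/Zn is the anode.
E°cell = +0.55 − (−0.75) = +1.30 V; balancing electrons gives n = 2.
ΔG° = −nFE°cell = −(2)(96500)(+1.30) J/mol = −251 kJ/mol.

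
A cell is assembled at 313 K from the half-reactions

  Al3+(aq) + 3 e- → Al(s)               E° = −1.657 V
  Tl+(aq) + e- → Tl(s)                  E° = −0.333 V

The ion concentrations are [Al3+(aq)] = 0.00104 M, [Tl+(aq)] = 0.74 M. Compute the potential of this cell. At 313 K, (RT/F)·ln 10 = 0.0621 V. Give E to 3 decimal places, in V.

+1.378 V

The Tl⁺/Tl couple has the more positive E°, so it is the cathode; Al³⁺/Al is the anode.
E°cell = −0.333 − (−1.657) = +1.324 V, with n = 3 electrons transferred.
For the overall reaction 3 Tl+(aq) + Al(s) → 3 Tl(s) + Al3+(aq), Q = [Al3+(aq)] / [Tl+(aq)]^3 = 0.00257, giving log Q = −2.591.
Applying E = E° − (RT ln10/nF)·log Q gives +1.324 − (0.0621/3)(−2.591) = +1.378 V.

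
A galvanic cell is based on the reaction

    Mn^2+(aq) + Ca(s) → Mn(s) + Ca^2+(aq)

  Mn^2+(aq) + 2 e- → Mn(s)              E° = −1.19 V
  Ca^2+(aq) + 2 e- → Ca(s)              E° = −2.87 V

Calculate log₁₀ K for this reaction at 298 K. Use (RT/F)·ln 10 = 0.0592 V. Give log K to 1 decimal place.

The Mn²⁺/Mn couple is reduced (cathode); E°cell = −1.19 − (−2.87) = +1.68 V with n = 2.
At equilibrium E = 0, so log K = nE°cell / 0.0592 = (2)(+1.68) / 0.0592 = 56.8.

log K = 56.8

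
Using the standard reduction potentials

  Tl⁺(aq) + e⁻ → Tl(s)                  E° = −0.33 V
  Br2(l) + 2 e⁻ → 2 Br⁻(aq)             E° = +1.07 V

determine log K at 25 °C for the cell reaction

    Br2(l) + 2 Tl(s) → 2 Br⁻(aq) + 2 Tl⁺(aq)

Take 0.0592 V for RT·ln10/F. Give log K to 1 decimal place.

The Br₂/Br⁻ couple is reduced (cathode); E°cell = +1.07 − (−0.33) = +1.40 V with n = 2.
At equilibrium E = 0, so log K = nE°cell / 0.0592 = (2)(+1.40) / 0.0592 = 47.3.

log K = 47.3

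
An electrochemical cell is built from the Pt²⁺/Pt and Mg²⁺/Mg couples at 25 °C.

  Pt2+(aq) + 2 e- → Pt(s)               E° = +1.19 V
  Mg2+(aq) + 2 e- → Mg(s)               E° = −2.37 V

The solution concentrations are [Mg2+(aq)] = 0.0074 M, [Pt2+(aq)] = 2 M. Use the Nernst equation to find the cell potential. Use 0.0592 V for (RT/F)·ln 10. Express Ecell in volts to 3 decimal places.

The Pt²⁺/Pt couple has the more positive E°, so it is the cathode; Mg²⁺/Mg is the anode.
The standard potential is +1.19 − (−2.37) = +3.56 V and the balanced reaction transfers n = 2 electrons.
The balanced reaction is Pt2+(aq) + Mg(s) → Pt(s) + Mg2+(aq), so Q = [Mg2+(aq)] / [Pt2+(aq)] = 0.0037 and log Q = −2.432.
E = E° − (0.0592/n)·log Q = +3.56 − (0.0592/2)(−2.432) = +3.632 V.

+3.632 V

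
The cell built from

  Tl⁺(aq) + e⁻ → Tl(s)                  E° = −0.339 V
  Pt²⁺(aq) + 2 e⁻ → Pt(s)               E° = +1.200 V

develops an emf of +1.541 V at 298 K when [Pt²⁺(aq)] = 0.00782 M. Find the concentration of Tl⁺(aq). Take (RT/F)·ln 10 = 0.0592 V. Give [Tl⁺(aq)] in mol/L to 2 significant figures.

0.082 M

With Pt²⁺/Pt at the cathode and Tl⁺/Tl at the anode, E°cell = +1.200 − (−0.339) = +1.539 V (n = 2).
Since E = E° − (0.0592/n)·log Q, log Q = n(E° − E)/0.0592 = −0.068.
Balancing electrons gives Pt²⁺(aq) + 2 Tl(s) → Pt(s) + 2 Tl⁺(aq); thus Q = [Tl⁺(aq)]^2 / [Pt²⁺(aq)].
Substituting the known concentrations and solving, log [Tl⁺(aq)] = −1.087 and [Tl⁺(aq)] = 0.082 M.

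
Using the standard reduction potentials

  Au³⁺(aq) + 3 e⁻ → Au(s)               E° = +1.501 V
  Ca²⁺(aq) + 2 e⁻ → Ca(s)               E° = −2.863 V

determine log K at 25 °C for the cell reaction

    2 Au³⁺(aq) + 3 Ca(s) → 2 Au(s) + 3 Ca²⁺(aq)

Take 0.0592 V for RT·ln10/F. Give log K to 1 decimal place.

log K = 442.3

The Au³⁺/Au couple is reduced (cathode); E°cell = +1.501 − (−2.863) = +4.364 V with n = 6.
At equilibrium E = 0, so log K = nE°cell / 0.0592 = (6)(+4.364) / 0.0592 = 442.3.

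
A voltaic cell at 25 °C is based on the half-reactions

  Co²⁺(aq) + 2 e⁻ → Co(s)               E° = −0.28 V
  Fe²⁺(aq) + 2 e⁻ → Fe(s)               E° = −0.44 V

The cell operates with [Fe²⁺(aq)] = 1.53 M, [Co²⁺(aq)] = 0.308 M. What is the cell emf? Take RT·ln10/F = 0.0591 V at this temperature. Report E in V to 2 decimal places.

Since E°(Co²⁺/Co) > E°(Fe²⁺/Fe), Co²⁺/Co serves as the cathode.
E°cell = E°cat − E°an = −0.28 − (−0.44) = +0.16 V; n = 2.
Balancing gives Co²⁺(aq) + Fe(s) → Co(s) + Fe²⁺(aq); hence Q = [Fe²⁺(aq)] / [Co²⁺(aq)] = 4.97 (log Q = 0.696).
E = E° − (0.0591/n)·log Q = +0.16 − (0.0591/2)(0.696) = +0.14 V.

+0.14 V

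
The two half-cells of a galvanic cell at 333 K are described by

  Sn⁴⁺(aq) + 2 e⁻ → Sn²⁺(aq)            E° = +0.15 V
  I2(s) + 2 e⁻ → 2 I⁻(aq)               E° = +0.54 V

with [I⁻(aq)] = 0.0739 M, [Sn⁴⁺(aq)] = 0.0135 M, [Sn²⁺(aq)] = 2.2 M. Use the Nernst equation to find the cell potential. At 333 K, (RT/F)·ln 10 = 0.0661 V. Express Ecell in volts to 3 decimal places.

I₂/I⁻ is reduced (cathode, E° = +0.54 V) and Sn⁴⁺/Sn²⁺ is oxidized (anode).
The standard potential is +0.54 − (+0.15) = +0.39 V and the balanced reaction transfers n = 2 electrons.
For the overall reaction I2(s) + Sn²⁺(aq) → 2 I⁻(aq) + Sn⁴⁺(aq), Q = ([I⁻(aq)]^2·[Sn⁴⁺(aq)]) / [Sn²⁺(aq)] = 3.35×10^−5, giving log Q = −4.475.
Applying E = E° − (RT ln10/nF)·log Q gives +0.39 − (0.0661/2)(−4.475) = +0.538 V.

+0.538 V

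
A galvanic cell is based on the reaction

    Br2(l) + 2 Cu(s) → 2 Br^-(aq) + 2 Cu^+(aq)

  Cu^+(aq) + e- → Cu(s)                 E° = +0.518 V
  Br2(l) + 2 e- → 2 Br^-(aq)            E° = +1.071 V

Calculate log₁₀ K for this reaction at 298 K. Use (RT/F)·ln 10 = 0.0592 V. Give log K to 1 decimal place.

log K = 18.7

The Br₂/Br⁻ couple is reduced (cathode); E°cell = +1.071 − (+0.518) = +0.553 V with n = 2.
At equilibrium E = 0, so log K = nE°cell / 0.0592 = (2)(+0.553) / 0.0592 = 18.7.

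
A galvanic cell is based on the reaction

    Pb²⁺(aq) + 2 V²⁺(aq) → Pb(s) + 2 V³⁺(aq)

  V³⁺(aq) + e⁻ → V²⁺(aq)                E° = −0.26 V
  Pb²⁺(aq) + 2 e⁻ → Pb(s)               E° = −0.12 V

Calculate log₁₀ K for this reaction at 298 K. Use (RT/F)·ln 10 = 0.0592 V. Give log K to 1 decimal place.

The Pb²⁺/Pb couple is reduced (cathode); E°cell = −0.12 − (−0.26) = +0.14 V with n = 2.
At equilibrium E = 0, so log K = nE°cell / 0.0592 = (2)(+0.14) / 0.0592 = 4.7.

log K = 4.7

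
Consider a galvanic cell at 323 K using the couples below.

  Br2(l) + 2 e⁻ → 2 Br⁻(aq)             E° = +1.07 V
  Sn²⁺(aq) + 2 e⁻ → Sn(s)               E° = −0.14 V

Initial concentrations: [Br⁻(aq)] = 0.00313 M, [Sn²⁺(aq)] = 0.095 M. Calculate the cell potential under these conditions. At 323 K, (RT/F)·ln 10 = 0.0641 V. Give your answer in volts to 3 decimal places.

Since E°(Br₂/Br⁻) > E°(Sn²⁺/Sn), Br₂/Br⁻ serves as the cathode.
E°cell = +1.07 − (−0.14) = +1.21 V, with n = 2 electrons transferred.
For the overall reaction Br2(l) + Sn(s) → 2 Br⁻(aq) + Sn²⁺(aq), Q = [Br⁻(aq)]^2·[Sn²⁺(aq)] = 9.31×10^−7, giving log Q = −6.031.
Applying E = E° − (RT ln10/nF)·log Q gives +1.21 − (0.0641/2)(−6.031) = +1.403 V.

+1.403 V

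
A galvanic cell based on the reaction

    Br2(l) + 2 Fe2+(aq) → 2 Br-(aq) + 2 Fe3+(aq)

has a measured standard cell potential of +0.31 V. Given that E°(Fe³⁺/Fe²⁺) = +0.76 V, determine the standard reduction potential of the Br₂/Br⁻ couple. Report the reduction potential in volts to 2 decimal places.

In the reaction as written the Br₂/Br⁻ couple is reduced (cathode) and Fe³⁺/Fe²⁺ is oxidized (anode), so E°cell = E°(Br₂/Br⁻) − E°(Fe³⁺/Fe²⁺).
E°(Br₂/Br⁻) = E°cell + E°(anode) = +0.31 + (+0.76) = +1.07 V.

+1.07 V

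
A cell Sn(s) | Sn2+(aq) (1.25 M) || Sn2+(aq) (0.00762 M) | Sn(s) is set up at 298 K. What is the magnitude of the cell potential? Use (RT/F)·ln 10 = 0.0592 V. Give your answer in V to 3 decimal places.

0.066 V

For a concentration cell E°cell = 0, since both electrodes use the same couple.
The compartment with the higher Sn2+(aq) concentration (1.25 M) acts as the cathode; ions are reduced there and produced at the dilute (0.00762 M) anode.
With n = 2, Ecell = −(0.0592/2)·log([dilute]/[conc]) = −(0.0592/2)·log(0.00762/1.25) = +0.066 V.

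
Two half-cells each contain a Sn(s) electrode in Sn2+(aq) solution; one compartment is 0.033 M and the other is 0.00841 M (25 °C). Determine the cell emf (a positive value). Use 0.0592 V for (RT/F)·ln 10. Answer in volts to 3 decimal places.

0.018 V

For a concentration cell E°cell = 0, since both electrodes use the same couple.
The compartment with the higher Sn2+(aq) concentration (0.033 M) acts as the cathode; ions are reduced there and produced at the dilute (0.00841 M) anode.
With n = 2, Ecell = −(0.0592/2)·log([dilute]/[conc]) = −(0.0592/2)·log(0.00841/0.033) = +0.018 V.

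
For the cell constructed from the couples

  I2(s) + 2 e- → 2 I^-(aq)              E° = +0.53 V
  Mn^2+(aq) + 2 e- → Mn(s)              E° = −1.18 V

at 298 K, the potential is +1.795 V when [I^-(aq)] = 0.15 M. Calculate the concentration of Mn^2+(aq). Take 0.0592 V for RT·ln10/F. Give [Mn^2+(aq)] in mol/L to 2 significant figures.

0.060 M

The I₂/I⁻ couple has the larger reduction potential, so it is the cathode: E°cell = +0.53 − (−1.18) = +1.71 V and n = 2.
From the Nernst equation, log Q = n(E° − E)/0.0592 = 2·(+1.71 − (+1.795))/0.0592 = −2.872.
The balanced reaction is I2(s) + Mn(s) → 2 I^-(aq) + Mn^2+(aq), so Q = [I^-(aq)]^2·[Mn^2+(aq)].
Solving for the unknown gives log [Mn^2+(aq)] = −1.224, so [Mn^2+(aq)] ≈ 0.060 M.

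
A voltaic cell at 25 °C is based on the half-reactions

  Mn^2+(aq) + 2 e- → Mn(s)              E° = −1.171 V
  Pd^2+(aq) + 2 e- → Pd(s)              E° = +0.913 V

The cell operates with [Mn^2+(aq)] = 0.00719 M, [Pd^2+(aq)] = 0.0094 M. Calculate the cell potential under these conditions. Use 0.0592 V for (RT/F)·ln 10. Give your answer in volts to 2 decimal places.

The Pd²⁺/Pd couple has the more positive E°, so it is the cathode; Mn²⁺/Mn is the anode.
E°cell = E°cat − E°an = +0.913 − (−1.171) = +2.084 V; n = 2.
For the overall reaction Pd^2+(aq) + Mn(s) → Pd(s) + Mn^2+(aq), Q = [Mn^2+(aq)] / [Pd^2+(aq)] = 0.765, giving log Q = −0.116.
E = E° − (0.0592/n)·log Q = +2.084 − (0.0592/2)(−0.116) = +2.09 V.

+2.09 V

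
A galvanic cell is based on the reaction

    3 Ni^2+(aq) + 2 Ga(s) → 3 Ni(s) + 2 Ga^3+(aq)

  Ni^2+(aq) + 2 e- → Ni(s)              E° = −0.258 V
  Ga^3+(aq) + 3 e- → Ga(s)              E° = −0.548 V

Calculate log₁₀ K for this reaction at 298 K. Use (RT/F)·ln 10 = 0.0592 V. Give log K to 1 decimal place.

The Ni²⁺/Ni couple is reduced (cathode); E°cell = −0.258 − (−0.548) = +0.290 V with n = 6.
At equilibrium E = 0, so log K = nE°cell / 0.0592 = (6)(+0.290) / 0.0592 = 29.4.

log K = 29.4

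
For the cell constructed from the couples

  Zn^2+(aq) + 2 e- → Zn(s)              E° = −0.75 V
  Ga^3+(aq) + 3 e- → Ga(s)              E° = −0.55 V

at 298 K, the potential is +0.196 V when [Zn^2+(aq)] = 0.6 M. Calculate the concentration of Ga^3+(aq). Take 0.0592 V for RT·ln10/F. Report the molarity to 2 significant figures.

With Ga³⁺/Ga at the cathode and Zn²⁺/Zn at the anode, E°cell = −0.55 − (−0.75) = +0.20 V (n = 6).
From the Nernst equation, log Q = n(E° − E)/0.0592 = 6·(+0.20 − (+0.196))/0.0592 = 0.405.
For 2 Ga^3+(aq) + 3 Zn(s) → 2 Ga(s) + 3 Zn^2+(aq), the reaction quotient is Q = [Zn^2+(aq)]^3 / [Ga^3+(aq)]^2.
Isolating [Ga^3+(aq)] in Q = 10^{0.405} yields log [Ga^3+(aq)] = −0.535, i.e. 0.29 M.

0.29 M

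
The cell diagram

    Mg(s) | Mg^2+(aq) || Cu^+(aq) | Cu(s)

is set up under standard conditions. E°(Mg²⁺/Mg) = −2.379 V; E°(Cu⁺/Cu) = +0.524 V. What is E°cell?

By convention the left-hand electrode in cell notation is the anode (oxidation) and the right-hand electrode is the cathode (reduction).
E°cell = E°(right) − E°(left) = +0.524 − (−2.379) = +2.903 V.

+2.903 V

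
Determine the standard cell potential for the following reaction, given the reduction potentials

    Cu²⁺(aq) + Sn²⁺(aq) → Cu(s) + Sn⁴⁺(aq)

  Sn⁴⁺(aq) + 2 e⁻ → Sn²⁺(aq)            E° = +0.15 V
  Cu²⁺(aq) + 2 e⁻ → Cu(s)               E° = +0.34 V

+0.19 V

In the reaction as written, Cu²⁺(aq) is reduced (cathode) and Sn⁴⁺(aq) is produced by oxidation at the anode.
E°cell = E°(cathode) − E°(anode) = +0.34 − (+0.15) = +0.19 V.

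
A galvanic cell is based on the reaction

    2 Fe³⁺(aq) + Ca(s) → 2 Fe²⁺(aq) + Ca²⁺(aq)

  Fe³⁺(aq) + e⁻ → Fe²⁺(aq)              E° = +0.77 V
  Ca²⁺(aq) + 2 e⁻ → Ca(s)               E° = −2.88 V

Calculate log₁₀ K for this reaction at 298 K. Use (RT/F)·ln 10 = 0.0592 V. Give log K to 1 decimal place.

The Fe³⁺/Fe²⁺ couple is reduced (cathode); E°cell = +0.77 − (−2.88) = +3.65 V with n = 2.
At equilibrium E = 0, so log K = nE°cell / 0.0592 = (2)(+3.65) / 0.0592 = 123.3.

log K = 123.3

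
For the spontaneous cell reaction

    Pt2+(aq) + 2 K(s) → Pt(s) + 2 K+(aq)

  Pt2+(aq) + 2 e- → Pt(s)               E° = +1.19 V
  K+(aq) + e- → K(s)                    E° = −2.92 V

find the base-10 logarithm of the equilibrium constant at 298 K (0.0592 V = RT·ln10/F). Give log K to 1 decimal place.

The Pt²⁺/Pt couple is reduced (cathode); E°cell = +1.19 − (−2.92) = +4.11 V with n = 2.
At equilibrium E = 0, so log K = nE°cell / 0.0592 = (2)(+4.11) / 0.0592 = 138.9.

log K = 138.9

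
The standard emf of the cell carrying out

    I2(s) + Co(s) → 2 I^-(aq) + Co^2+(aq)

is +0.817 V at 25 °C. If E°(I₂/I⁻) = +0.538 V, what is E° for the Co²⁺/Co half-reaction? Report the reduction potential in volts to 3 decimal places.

−0.279 V

In the reaction as written the I₂/I⁻ couple is reduced (cathode) and Co²⁺/Co is oxidized (anode), so E°cell = E°(I₂/I⁻) − E°(Co²⁺/Co).
E°(Co²⁺/Co) = E°(cathode) − E°cell = +0.538 − (+0.817) = −0.279 V.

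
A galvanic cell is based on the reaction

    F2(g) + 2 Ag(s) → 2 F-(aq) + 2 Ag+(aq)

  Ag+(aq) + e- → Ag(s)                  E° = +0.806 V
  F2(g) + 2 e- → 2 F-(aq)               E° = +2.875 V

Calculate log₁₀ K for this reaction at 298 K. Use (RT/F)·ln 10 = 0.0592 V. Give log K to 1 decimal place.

log K = 69.9

The F₂/F⁻ couple is reduced (cathode); E°cell = +2.875 − (+0.806) = +2.069 V with n = 2.
At equilibrium E = 0, so log K = nE°cell / 0.0592 = (2)(+2.069) / 0.0592 = 69.9.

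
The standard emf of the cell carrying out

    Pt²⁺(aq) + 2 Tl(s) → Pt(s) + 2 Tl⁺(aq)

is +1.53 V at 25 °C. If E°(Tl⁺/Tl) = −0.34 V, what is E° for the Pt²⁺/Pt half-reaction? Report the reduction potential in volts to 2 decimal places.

In the reaction as written the Pt²⁺/Pt couple is reduced (cathode) and Tl⁺/Tl is oxidized (anode), so E°cell = E°(Pt²⁺/Pt) − E°(Tl⁺/Tl).
E°(Pt²⁺/Pt) = E°cell + E°(anode) = +1.53 + (−0.34) = +1.19 V.

+1.19 V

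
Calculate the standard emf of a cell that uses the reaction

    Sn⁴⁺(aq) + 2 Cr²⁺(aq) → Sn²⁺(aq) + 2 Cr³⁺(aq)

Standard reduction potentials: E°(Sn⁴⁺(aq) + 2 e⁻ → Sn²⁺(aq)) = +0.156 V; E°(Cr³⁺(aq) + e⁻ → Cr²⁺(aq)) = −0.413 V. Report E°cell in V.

In the reaction as written, Sn⁴⁺(aq) is reduced (cathode) and Cr³⁺(aq) is produced by oxidation at the anode.
E°cell = E°(cathode) − E°(anode) = +0.156 − (−0.413) = +0.569 V.

+0.569 V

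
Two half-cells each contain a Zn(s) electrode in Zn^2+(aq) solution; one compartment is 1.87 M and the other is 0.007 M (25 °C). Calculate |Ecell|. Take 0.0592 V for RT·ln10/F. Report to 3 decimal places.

0.072 V

For a concentration cell E°cell = 0, since both electrodes use the same couple.
The compartment with the higher Zn^2+(aq) concentration (1.87 M) acts as the cathode; ions are reduced there and produced at the dilute (0.007 M) anode.
With n = 2, Ecell = −(0.0592/2)·log([dilute]/[conc]) = −(0.0592/2)·log(0.007/1.87) = +0.072 V.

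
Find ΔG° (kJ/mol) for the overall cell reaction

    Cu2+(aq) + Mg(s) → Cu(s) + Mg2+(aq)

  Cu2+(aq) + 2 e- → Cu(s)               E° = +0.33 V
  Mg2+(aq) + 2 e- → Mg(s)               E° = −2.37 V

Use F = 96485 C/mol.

−521 kJ/mol

In the reaction as written Cu2+(aq) is reduced, so the Cu²⁺/Cu couple is the cathode and Mg²⁺/Mg is the anode.
E°cell = +0.33 − (−2.37) = +2.70 V; balancing electrons gives n = 2.
ΔG° = −nFE°cell = −(2)(96485)(+2.70) J/mol = −521 kJ/mol.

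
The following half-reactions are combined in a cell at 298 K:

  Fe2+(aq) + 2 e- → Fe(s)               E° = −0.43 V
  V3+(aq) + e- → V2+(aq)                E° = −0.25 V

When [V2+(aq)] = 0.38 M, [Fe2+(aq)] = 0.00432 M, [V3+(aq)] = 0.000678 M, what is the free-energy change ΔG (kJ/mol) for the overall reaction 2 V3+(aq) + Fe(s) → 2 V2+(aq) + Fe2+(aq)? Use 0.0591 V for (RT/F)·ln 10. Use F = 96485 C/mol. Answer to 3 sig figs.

−16.9 kJ/mol

With V³⁺/V²⁺ reduced at the cathode, E°cell = −0.25 − (−0.43) = +0.18 V and n = 2.
The reaction quotient is ([V2+(aq)]^2·[Fe2+(aq)]) / [V3+(aq)]^2 = 1.36×10^3; by Nernst, E = +0.18 − (0.0591/2)(3.133) = +0.0874 V.
Finally ΔG = −nFE = −(2)(96485 C/mol)(+0.0874 V) = −16.9 kJ/mol.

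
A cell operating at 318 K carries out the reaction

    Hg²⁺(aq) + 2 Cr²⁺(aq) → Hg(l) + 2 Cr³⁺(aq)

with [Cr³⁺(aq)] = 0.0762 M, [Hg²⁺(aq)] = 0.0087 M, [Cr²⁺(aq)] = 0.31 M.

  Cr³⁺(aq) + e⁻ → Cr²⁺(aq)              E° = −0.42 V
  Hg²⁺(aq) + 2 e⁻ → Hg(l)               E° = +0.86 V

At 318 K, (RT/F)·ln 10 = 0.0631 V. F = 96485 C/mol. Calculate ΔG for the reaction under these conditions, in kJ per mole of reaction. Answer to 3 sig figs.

With Hg²⁺/Hg reduced at the cathode, E°cell = +0.86 − (−0.42) = +1.28 V and n = 2.
Q = [Cr³⁺(aq)]^2 / ([Hg²⁺(aq)]·[Cr²⁺(aq)]^2) = 6.94, so log Q = 0.842 and E = +1.28 − (0.0631/2)(0.842) = +1.2534 V.
ΔG = −nFE = −(2)(96485)(+1.2534) J/mol = −242 kJ/mol.

−242 kJ/mol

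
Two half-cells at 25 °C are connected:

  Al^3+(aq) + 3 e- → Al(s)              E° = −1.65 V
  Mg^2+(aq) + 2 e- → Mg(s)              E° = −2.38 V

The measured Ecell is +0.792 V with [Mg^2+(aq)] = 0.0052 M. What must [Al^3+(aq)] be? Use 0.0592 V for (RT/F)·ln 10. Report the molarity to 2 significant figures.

0.52 M

With Al³⁺/Al at the cathode and Mg²⁺/Mg at the anode, E°cell = −1.65 − (−2.38) = +0.73 V (n = 6).
Rearranging E = E° − (0.0592/n)·log Q gives log Q = 6(+0.73 − (+0.792))/0.0592 = −6.284.
The balanced reaction is 2 Al^3+(aq) + 3 Mg(s) → 2 Al(s) + 3 Mg^2+(aq), so Q = [Mg^2+(aq)]^3 / [Al^3+(aq)]^2.
Isolating [Al^3+(aq)] in Q = 10^{−6.284} yields log [Al^3+(aq)] = −0.284, i.e. 0.52 M.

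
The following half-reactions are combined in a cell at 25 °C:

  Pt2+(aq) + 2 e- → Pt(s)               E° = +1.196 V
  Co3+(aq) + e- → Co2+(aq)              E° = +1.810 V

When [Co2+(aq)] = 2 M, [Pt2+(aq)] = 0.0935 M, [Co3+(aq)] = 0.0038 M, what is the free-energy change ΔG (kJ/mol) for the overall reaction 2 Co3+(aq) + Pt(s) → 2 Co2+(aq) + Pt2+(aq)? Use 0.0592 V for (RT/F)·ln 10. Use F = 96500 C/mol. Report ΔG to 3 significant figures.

−93.3 kJ/mol

The standard cell potential is +1.810 − (+1.196) = +0.614 V, with n = 2 electrons in the balanced equation.
The reaction quotient is ([Co2+(aq)]^2·[Pt2+(aq)]) / [Co3+(aq)]^2 = 2.59×10^4; by Nernst, E = +0.614 − (0.0592/2)(4.413) = +0.4834 V.
ΔG = −nFE = −(2)(96500)(+0.4834) J/mol = −93.3 kJ/mol.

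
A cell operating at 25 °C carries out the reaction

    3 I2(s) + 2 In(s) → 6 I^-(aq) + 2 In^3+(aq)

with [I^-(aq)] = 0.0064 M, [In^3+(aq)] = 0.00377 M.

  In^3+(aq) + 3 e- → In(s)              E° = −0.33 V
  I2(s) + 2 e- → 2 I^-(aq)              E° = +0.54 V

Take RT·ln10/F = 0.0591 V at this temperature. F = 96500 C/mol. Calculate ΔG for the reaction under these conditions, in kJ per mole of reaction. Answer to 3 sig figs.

E°cell = +0.54 − (−0.33) = +0.87 V; the balanced reaction transfers n = 6 electrons.
Q = [I^-(aq)]^6·[In^3+(aq)]^2 = 9.77×10^−19, so log Q = −18.010 and E = +0.87 − (0.0591/6)(−18.010) = +1.0474 V.
Finally ΔG = −nFE = −(6)(96500 C/mol)(+1.0474 V) = −606 kJ/mol.

−606 kJ/mol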